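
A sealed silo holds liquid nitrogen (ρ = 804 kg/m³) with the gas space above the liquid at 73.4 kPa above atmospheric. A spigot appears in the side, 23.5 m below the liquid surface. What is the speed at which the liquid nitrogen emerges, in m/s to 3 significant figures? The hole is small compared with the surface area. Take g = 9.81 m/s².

Take point 1 at the surface (v₁ ≈ 0) and point 2 at the hole (at atmospheric pressure). Bernoulli: P₁ + ρg h = P_atm + ½ρv₂².
With P₁ − P_atm = 73400 Pa, v₂ = √(2gh + 2ΔP/ρ) = √(2·9.81·23.5 + 2·73400/804) = 25.4 m/s.

v ≈ 25.4 m/s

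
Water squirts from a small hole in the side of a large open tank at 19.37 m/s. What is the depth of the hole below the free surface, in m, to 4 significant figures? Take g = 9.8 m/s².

19.14 m

For a small hole in a large open tank, ½v² = gh, giving h = v²/(2g).
h = 19.37²/(2·9.8) = 375.2/19.60 = 19.14 m.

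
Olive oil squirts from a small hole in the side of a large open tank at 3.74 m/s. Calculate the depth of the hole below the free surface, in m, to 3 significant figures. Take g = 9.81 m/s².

0.713 m

Torricelli: v = √(2gh), so h = v²/(2g).
h = 3.74²/(2·9.81) = 14.0/19.62 = 0.713 m.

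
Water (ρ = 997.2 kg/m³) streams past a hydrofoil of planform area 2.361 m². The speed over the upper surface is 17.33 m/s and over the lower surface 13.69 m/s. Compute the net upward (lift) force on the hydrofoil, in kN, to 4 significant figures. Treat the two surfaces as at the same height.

F = 132.9 kN

The faster flow above has the lower pressure; Bernoulli (same height) gives ΔP = ½ρ(v_up² − v_low²).
ΔP = ½·997.2·(17.33² − 13.69²) = 56300 Pa.
Lift = ΔP · A = 56300 × 2.361 = 132900 N.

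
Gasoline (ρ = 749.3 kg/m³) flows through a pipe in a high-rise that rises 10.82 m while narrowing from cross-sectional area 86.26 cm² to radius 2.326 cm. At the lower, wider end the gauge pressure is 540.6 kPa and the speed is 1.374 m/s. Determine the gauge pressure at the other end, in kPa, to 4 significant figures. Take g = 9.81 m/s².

Mass conservation (A₁v₁ = A₂v₂) gives v₂ = 1.374 × 86.26/17.00 = 6.973 m/s.
Bernoulli: P₁ + ½ρv₁² + ρg h₁ = P₂ + ½ρv₂² + ρg h₂, so P₂ = P₁ + ½ρ(v₁² − v₂²) − ρg(h₂ − h₁).
P₂ = 540600 + ½·749.3·(1.374² − 6.973²) − 749.3·9.81·(+10.82) = 540600 + (-17510) − (79530) = 443600 Pa.

443.6 kPa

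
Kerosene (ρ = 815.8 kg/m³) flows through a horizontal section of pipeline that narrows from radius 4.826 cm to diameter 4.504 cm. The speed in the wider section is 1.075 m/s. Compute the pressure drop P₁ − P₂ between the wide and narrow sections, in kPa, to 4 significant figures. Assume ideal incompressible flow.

ΔP ≈ 9.470 kPa

Continuity gives A₁v₁ = A₂v₂, so v₂ = (73.17 cm²)/(15.93 cm²) × 1.075 m/s = 4.937 m/s.
Along the horizontal streamline, P + ½ρv² is constant.
P₁ − P₂ = ½·815.8·(4.937² − 1.075²) = ½·815.8·23.22 = 9470 Pa.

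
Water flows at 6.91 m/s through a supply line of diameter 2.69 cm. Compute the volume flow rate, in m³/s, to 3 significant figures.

Q = A·v = 0.000568 m² × 6.91 m/s = 0.00393 m³/s.

0.00393 m³/s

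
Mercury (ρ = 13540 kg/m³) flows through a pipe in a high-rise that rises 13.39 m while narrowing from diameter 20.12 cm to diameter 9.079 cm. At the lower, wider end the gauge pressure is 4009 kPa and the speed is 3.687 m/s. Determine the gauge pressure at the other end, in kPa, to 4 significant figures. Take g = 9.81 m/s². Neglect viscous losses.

Mass conservation (A₁v₁ = A₂v₂) gives v₂ = 3.687 × 317.9/64.74 = 18.11 m/s.
Energy conservation along the streamline gives P₂ = P₁ − ½ρ(v₂² − v₁²) − ρg(h₂ − h₁).
P₂ = 4009000 + ½·13540·(3.687² − 18.11²) − 13540·9.81·(+13.39) = 4009000 + (-2128000) − (1779000) = 102800 Pa.

P₂ ≈ 102.8 kPa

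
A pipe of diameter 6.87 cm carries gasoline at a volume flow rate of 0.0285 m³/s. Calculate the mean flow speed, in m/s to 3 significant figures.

v ≈ 7.69 m/s

Q = 0.0285 m³/s = 0.0285 m³/s.
v = Q/A = 0.0285 / 0.00371 = 7.69 m/s.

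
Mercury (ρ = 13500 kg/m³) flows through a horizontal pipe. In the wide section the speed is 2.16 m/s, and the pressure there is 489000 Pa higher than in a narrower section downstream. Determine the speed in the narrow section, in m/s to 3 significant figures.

v₂ ≈ 8.78 m/s

Along the level pipe P + ½ρv² is conserved, hence v₂² = v₁² + 2(P₁ − P₂)/ρ.
v₂ = √(2.16² + 2·489000/13500) = √(4.67 + 72.4) = 8.78 m/s.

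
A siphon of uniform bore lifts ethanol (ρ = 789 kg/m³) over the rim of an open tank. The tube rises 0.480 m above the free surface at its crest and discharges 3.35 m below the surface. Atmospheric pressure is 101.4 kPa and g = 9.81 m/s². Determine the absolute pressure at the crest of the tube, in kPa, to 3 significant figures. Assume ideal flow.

P_top ≈ 71.8 kPa

Bernoulli surface→outlet gives ½v² = g·h_out, so v = √(2·9.81·3.35) = 8.11 m/s.
The bore is uniform, so the speed at the crest is the same v. Bernoulli surface→crest: P_atm = P_top + ½ρv² + ρg·h_top.
P_top = 101400 − ½·789·8.11² − 789·9.81·0.480 = 71800 Pa.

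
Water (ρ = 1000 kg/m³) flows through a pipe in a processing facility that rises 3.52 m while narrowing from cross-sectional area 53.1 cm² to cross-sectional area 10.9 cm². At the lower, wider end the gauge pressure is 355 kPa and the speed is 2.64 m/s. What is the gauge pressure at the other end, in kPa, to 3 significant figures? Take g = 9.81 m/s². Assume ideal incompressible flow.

Mass conservation (A₁v₁ = A₂v₂) gives v₂ = 2.64 × 53.1/10.9 = 12.9 m/s.
Applying Bernoulli between the two ends and solving for P₂: P₂ = P₁ + ½ρ(v₁² − v₂²) − ρgΔh.
P₂ = 355000 + ½·1000·(2.64² − 12.9²) − 1000·9.81·(+3.52) = 355000 + (-79200) − (34500) = 241000 Pa.

P₂ ≈ 241 kPa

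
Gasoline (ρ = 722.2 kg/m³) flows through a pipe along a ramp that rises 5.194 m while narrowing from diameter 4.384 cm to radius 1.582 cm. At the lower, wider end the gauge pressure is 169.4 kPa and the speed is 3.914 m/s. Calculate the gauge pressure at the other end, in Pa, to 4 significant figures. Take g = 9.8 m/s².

By continuity, v₂ = v₁·A₁/A₂ = 3.914·(15.09/7.863) = 7.514 m/s.
Applying Bernoulli between the two ends and solving for P₂: P₂ = P₁ + ½ρ(v₁² − v₂²) − ρgΔh.
P₂ = 169400 + ½·722.2·(3.914² − 7.514²) − 722.2·9.8·(+5.194) = 169400 + (-14860) − (36760) = 117800 Pa.

117800 Pa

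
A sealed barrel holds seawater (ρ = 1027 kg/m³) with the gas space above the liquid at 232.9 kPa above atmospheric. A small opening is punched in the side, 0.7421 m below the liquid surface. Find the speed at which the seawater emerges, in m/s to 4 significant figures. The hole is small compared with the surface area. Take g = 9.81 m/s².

v = 21.64 m/s

Take point 1 at the surface (v₁ ≈ 0) and point 2 at the hole (at atmospheric pressure). Bernoulli: P₁ + ρg h = P_atm + ½ρv₂².
With P₁ − P_atm = 232900 Pa, v₂ = √(2gh + 2ΔP/ρ) = √(2·9.81·0.7421 + 2·232900/1027) = 21.64 m/s.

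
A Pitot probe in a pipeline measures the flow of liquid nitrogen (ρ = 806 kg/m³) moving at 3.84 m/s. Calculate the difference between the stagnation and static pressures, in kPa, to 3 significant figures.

ΔP = 5.94 kPa

Bernoulli between the free stream and the stagnation point: ½ρv² = P_stag − P_static.
ΔP = ½·806·3.84² = 5940 Pa.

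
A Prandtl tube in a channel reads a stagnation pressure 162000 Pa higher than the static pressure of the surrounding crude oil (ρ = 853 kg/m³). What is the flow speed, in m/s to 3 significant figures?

v = 19.5 m/s

The dynamic pressure equals the rise in static pressure at the stagnation point: ΔP = ½ρv².
v = √(2ΔP/ρ) = √(2·162000/853) = 19.5 m/s.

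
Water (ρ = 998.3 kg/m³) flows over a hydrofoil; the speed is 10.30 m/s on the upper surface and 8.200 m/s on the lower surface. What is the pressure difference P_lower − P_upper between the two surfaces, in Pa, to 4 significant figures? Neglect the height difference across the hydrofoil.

Bernoulli (same height): P_lower − P_upper = ½ρ(v_upper² − v_lower²).
ΔP = ½·998.3·(10.30² − 8.200²) = 19390 Pa.

ΔP ≈ 19390 Pa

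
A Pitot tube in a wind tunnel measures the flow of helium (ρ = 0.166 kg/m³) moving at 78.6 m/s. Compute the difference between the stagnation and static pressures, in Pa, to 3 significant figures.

Bernoulli between the free stream and the stagnation point: ½ρv² = P_stag − P_static.
ΔP = ½·0.166·78.6² = 513 Pa.

ΔP ≈ 513 Pa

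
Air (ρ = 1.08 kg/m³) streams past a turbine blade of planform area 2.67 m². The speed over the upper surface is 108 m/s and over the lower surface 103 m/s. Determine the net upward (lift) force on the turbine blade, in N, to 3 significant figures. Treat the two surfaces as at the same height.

With equal heights on the two surfaces, Bernoulli gives P_lower − P_upper = ½ρ(v_upper² − v_lower²).
ΔP = ½·1.08·(108² − 103²) = 570 Pa.
Lift = ΔP · A = 570 × 2.67 = 1520 N.

F ≈ 1520 N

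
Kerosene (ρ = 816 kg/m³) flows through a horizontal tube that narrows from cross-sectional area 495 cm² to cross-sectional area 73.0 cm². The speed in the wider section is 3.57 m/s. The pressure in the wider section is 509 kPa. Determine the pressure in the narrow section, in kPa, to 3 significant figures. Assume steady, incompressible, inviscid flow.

275 kPa

The volume flow rate is constant, so v₂ = (A₁/A₂)v₁ = (495/73.0)·3.57 = 24.2 m/s.
With no height change, Bernoulli's equation is P₁ + ½ρv₁² = P₂ + ½ρv₂².
P₂ = P₁ − ½ρ(v₂² − v₁²) = 509000 − ½·816·(24.2² − 3.57²) = 509000 − 234000 = 275000 Pa.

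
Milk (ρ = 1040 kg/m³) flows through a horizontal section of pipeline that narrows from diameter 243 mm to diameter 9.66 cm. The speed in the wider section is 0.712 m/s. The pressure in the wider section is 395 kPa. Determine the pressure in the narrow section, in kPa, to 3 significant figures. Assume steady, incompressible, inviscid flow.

P₂ ≈ 385 kPa

Continuity gives A₁v₁ = A₂v₂, so v₂ = (464 cm²)/(73.3 cm²) × 0.712 m/s = 4.51 m/s.
Bernoulli (h₁ = h₂): P₁ − P₂ = ½ρ(v₂² − v₁²).
P₂ = P₁ − ½ρ(v₂² − v₁²) = 395000 − ½·1040·(4.51² − 0.712²) = 395000 − 10300 = 385000 Pa.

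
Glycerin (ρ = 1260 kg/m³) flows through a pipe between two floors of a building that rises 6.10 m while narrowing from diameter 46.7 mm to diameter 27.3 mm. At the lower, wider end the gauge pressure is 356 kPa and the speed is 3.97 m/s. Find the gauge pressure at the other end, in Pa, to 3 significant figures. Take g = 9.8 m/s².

By continuity, v₂ = v₁·A₁/A₂ = 3.97·(17.1/5.85) = 11.6 m/s.
Bernoulli: P₁ + ½ρv₁² + ρg h₁ = P₂ + ½ρv₂² + ρg h₂, so P₂ = P₁ + ½ρ(v₁² − v₂²) − ρg(h₂ − h₁).
P₂ = 356000 + ½·1260·(3.97² − 11.6²) − 1260·9.8·(+6.10) = 356000 + (-75100) − (75300) = 206000 Pa.

P₂ ≈ 206000 Pa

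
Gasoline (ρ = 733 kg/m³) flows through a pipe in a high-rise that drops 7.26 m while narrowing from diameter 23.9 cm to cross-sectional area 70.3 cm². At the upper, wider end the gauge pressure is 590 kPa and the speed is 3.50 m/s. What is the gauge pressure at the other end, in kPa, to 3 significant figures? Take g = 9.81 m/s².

P₂ = 464 kPa

By continuity, v₂ = v₁·A₁/A₂ = 3.50·(449/70.3) = 22.3 m/s.
Energy conservation along the streamline gives P₂ = P₁ − ½ρ(v₂² − v₁²) − ρg(h₂ − h₁).
P₂ = 590000 + ½·733·(3.50² − 22.3²) − 733·9.81·(−7.26) = 590000 + (-178000) − (-52200) = 464000 Pa.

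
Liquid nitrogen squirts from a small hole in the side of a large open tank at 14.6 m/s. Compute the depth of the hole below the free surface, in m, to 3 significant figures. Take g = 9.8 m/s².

Torricelli: v = √(2gh), so h = v²/(2g).
h = 14.6²/(2·9.8) = 213/19.60 = 10.9 m.

h ≈ 10.9 m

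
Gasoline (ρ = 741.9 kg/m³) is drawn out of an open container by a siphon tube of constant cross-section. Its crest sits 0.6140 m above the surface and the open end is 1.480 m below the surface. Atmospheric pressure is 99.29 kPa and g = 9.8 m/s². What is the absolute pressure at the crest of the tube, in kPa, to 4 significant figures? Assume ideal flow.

From the surface to the outlet (both open to atmosphere, surface at rest): v = √(2g·h_out) = √(2·9.8·1.480) = 5.386 m/s.
Continuity keeps v the same throughout the tube; from surface to crest, P_atm + 0 = P_top + ½ρv² + ρg·h_top.
P_top = 99290 − ½·741.9·5.386² − 741.9·9.8·0.6140 = 84070 Pa.

P_top ≈ 84.07 kPa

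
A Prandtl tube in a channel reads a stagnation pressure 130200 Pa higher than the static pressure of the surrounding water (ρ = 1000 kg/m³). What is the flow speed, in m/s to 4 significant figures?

16.14 m/s

The dynamic pressure equals the rise in static pressure at the stagnation point: ΔP = ½ρv².
v = √(2ΔP/ρ) = √(2·130200/1000) = 16.14 m/s.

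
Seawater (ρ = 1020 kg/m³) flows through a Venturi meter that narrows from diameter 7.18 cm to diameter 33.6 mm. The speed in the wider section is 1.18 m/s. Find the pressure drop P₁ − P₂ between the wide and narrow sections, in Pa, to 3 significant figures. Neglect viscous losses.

ΔP ≈ 14100 Pa

The volume flow rate is constant, so v₂ = (A₁/A₂)v₁ = (40.5/8.87)·1.18 = 5.39 m/s.
Bernoulli (h₁ = h₂): P₁ − P₂ = ½ρ(v₂² − v₁²).
P₁ − P₂ = ½·1020·(5.39² − 1.18²) = ½·1020·27.6 = 14100 Pa.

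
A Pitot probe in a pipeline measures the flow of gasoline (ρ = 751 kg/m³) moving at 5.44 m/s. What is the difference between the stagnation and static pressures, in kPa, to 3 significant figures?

11.1 kPa

Bernoulli between the free stream and the stagnation point: ½ρv² = P_stag − P_static.
ΔP = ½·751·5.44² = 11100 Pa.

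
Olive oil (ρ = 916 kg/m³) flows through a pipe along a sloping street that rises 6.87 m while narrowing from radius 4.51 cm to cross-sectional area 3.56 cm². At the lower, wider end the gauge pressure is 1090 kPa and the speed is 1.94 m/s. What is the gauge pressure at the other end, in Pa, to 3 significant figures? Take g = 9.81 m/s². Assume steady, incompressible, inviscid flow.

P₂ ≈ 475000 Pa

Continuity gives A₁v₁ = A₂v₂, so v₂ = (63.9 cm²)/(3.56 cm²) × 1.94 m/s = 34.8 m/s.
Bernoulli: P₁ + ½ρv₁² + ρg h₁ = P₂ + ½ρv₂² + ρg h₂, so P₂ = P₁ + ½ρ(v₁² − v₂²) − ρg(h₂ − h₁).
P₂ = 1090000 + ½·916·(1.94² − 34.8²) − 916·9.81·(+6.87) = 1090000 + (-554000) − (61700) = 475000 Pa.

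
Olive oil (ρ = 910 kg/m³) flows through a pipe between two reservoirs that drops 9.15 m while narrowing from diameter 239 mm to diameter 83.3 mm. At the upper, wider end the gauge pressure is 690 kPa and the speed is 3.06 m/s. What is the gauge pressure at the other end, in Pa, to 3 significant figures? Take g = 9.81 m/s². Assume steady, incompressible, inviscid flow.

487000 Pa

By continuity, v₂ = v₁·A₁/A₂ = 3.06·(449/54.5) = 25.2 m/s.
Applying Bernoulli between the two ends and solving for P₂: P₂ = P₁ + ½ρ(v₁² − v₂²) − ρgΔh.
P₂ = 690000 + ½·910·(3.06² − 25.2²) − 910·9.81·(−9.15) = 690000 + (-284000) − (-81700) = 487000 Pa.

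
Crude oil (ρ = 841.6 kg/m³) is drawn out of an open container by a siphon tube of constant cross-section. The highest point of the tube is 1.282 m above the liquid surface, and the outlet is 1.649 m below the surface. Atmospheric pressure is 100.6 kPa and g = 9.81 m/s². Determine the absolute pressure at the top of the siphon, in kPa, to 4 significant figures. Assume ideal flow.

P_top ≈ 76.40 kPa

The outlet speed comes from Torricelli: v = √(2g·1.649) = 5.688 m/s.
Continuity keeps v the same throughout the tube; from surface to crest, P_atm + 0 = P_top + ½ρv² + ρg·h_top.
P_top = 100600 − ½·841.6·5.688² − 841.6·9.81·1.282 = 76400 Pa.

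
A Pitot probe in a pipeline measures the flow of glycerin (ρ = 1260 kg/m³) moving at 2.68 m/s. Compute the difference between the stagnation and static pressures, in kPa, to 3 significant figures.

4.52 kPa

At the stagnation point the flow is brought to rest, so Bernoulli gives P_stag − P_static = ½ρv².
ΔP = ½·1260·2.68² = 4520 Pa.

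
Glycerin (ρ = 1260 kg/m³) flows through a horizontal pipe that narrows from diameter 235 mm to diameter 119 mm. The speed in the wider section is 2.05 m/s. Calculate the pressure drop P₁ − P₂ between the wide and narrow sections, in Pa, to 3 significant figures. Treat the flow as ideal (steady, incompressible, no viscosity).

The volume flow rate is constant, so v₂ = (A₁/A₂)v₁ = (434/111)·2.05 = 7.99 m/s.
The pipe is horizontal, so Bernoulli reduces to P₁ + ½ρv₁² = P₂ + ½ρv₂².
P₁ − P₂ = ½·1260·(7.99² − 2.05²) = ½·1260·59.7 = 37600 Pa.

ΔP ≈ 37600 Pa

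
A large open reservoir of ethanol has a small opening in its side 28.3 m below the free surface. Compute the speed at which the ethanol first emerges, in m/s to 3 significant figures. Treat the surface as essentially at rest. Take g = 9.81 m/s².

With the surface at rest and both surface and jet at atmospheric pressure, Bernoulli gives ρg h = ½ρv², so v = √(2gh) = √(2·9.81·28.3) = 23.6 m/s.

v ≈ 23.6 m/s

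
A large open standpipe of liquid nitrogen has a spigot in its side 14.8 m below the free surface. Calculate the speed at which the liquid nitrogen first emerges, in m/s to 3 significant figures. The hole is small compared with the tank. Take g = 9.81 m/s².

Torricelli's result v = √(2gh) gives v = √(2·9.81·14.8) = 17.0 m/s.

17.0 m/s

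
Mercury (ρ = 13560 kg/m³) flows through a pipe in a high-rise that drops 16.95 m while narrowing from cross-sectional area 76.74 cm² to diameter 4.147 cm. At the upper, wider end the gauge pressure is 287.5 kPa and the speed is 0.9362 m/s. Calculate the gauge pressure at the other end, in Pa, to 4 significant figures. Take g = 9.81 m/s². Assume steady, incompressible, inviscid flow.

By continuity, v₂ = v₁·A₁/A₂ = 0.9362·(76.74/13.51) = 5.319 m/s.
Applying Bernoulli between the two ends and solving for P₂: P₂ = P₁ + ½ρ(v₁² − v₂²) − ρgΔh.
P₂ = 287500 + ½·13560·(0.9362² − 5.319²) − 13560·9.81·(−16.95) = 287500 + (-185900) − (-2255000) = 2356000 Pa.

2356000 Pa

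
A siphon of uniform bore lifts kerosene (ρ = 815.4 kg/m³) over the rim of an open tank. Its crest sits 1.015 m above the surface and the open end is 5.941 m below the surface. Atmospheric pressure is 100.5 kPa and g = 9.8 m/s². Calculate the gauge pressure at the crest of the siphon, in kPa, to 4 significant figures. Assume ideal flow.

P_gauge = -55.58 kPa

The outlet speed comes from Torricelli: v = √(2g·5.941) = 10.79 m/s.
Continuity keeps v the same throughout the tube; from surface to crest, P_atm + 0 = P_top + ½ρv² + ρg·h_top.
P_top = 100500 − ½·815.4·10.79² − 815.4·9.8·1.015 = 44920 Pa. So P_gauge = P_top − P_atm = -55580 Pa.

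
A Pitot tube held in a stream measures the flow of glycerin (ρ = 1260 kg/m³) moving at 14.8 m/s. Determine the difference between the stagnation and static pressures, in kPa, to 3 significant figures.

ΔP = 138 kPa

The dynamic pressure equals the rise in static pressure at the stagnation point: ΔP = ½ρv².
ΔP = ½·1260·14.8² = 138000 Pa.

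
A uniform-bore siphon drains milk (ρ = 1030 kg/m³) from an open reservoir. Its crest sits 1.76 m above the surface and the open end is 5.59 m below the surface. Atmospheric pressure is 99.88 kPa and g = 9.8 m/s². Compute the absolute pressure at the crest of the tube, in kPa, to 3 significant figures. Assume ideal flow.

25.7 kPa

From the surface to the outlet (both open to atmosphere, surface at rest): v = √(2g·h_out) = √(2·9.8·5.59) = 10.5 m/s.
The bore is uniform, so the speed at the crest is the same v. Bernoulli surface→crest: P_atm = P_top + ½ρv² + ρg·h_top.
P_top = 99880 − ½·1030·10.5² − 1030·9.8·1.76 = 25700 Pa.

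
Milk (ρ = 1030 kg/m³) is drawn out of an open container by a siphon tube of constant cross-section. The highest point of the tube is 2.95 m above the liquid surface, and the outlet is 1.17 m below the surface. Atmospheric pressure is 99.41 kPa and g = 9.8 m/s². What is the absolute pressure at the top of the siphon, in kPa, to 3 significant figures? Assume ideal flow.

P_top ≈ 57.8 kPa

Bernoulli surface→outlet gives ½v² = g·h_out, so v = √(2·9.8·1.17) = 4.79 m/s.
The bore is uniform, so the speed at the crest is the same v. Bernoulli surface→crest: P_atm = P_top + ½ρv² + ρg·h_top.
P_top = 99410 − ½·1030·4.79² − 1030·9.8·2.95 = 57800 Pa.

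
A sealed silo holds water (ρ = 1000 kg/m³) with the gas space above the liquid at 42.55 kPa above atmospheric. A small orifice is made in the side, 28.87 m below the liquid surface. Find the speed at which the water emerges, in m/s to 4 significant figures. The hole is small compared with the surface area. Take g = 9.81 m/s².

v ≈ 25.53 m/s

Take point 1 at the surface (v₁ ≈ 0) and point 2 at the hole (at atmospheric pressure). Bernoulli: P₁ + ρg h = P_atm + ½ρv₂².
With P₁ − P_atm = 42550 Pa, v₂ = √(2gh + 2ΔP/ρ) = √(2·9.81·28.87 + 2·42550/1000) = 25.53 m/s.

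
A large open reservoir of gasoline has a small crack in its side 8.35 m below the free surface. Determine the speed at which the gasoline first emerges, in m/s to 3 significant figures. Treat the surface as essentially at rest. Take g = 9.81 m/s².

v ≈ 12.8 m/s

Bernoulli from surface to hole (P equal, v_surface ≈ 0): v = √(2gh) = √(2×9.81×8.35) = 12.8 m/s.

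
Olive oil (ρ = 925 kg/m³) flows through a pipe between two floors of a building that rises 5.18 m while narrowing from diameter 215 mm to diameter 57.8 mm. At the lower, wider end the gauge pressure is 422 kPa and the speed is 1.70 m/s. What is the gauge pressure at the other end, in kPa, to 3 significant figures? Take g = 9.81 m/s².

Continuity gives A₁v₁ = A₂v₂, so v₂ = (363 cm²)/(26.2 cm²) × 1.70 m/s = 23.5 m/s.
Energy conservation along the streamline gives P₂ = P₁ − ½ρ(v₂² − v₁²) − ρg(h₂ − h₁).
P₂ = 422000 + ½·925·(1.70² − 23.5²) − 925·9.81·(+5.18) = 422000 + (-255000) − (47000) = 120000 Pa.

P₂ = 120 kPa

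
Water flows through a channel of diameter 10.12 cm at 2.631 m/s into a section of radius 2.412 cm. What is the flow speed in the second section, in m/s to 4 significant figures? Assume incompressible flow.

v₂ ≈ 11.58 m/s

The volume flow rate is constant, so v₂ = (A₁/A₂)v₁ = (80.44/18.28)·2.631 = 11.58 m/s.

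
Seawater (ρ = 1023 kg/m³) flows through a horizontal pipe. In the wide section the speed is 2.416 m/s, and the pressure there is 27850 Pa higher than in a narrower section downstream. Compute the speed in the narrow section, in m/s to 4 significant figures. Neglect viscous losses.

Horizontal Bernoulli: P₁ + ½ρv₁² = P₂ + ½ρv₂², so v₂² = v₁² + 2(P₁ − P₂)/ρ.
v₂ = √(2.416² + 2·27850/1023) = √(5.837 + 54.45) = 7.764 m/s.

v₂ ≈ 7.764 m/s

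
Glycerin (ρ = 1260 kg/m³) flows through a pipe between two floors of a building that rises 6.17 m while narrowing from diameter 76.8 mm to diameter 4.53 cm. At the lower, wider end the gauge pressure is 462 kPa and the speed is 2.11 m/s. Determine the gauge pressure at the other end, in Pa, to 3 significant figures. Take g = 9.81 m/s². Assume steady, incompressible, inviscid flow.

Continuity gives A₁v₁ = A₂v₂, so v₂ = (46.3 cm²)/(16.1 cm²) × 2.11 m/s = 6.06 m/s.
Applying Bernoulli between the two ends and solving for P₂: P₂ = P₁ + ½ρ(v₁² − v₂²) − ρgΔh.
P₂ = 462000 + ½·1260·(2.11² − 6.06²) − 1260·9.81·(+6.17) = 462000 + (-20400) − (76300) = 365000 Pa.

P₂ ≈ 365000 Pa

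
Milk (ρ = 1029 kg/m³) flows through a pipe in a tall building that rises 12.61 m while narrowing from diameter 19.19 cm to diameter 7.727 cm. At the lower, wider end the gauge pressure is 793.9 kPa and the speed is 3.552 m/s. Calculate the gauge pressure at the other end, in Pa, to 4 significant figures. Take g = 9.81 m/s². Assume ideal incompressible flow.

P₂ ≈ 426200 Pa

By continuity, v₂ = v₁·A₁/A₂ = 3.552·(289.2/46.89) = 21.91 m/s.
Bernoulli: P₁ + ½ρv₁² + ρg h₁ = P₂ + ½ρv₂² + ρg h₂, so P₂ = P₁ + ½ρ(v₁² − v₂²) − ρg(h₂ − h₁).
P₂ = 793900 + ½·1029·(3.552² − 21.91²) − 1029·9.81·(+12.61) = 793900 + (-240400) − (127300) = 426200 Pa.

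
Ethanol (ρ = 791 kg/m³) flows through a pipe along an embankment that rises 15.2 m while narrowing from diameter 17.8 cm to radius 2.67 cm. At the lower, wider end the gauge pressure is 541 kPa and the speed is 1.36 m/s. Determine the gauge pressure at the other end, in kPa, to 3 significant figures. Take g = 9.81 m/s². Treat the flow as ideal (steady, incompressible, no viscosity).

P₂ ≈ 333 kPa

The volume flow rate is constant, so v₂ = (A₁/A₂)v₁ = (249/22.4)·1.36 = 15.1 m/s.
Applying Bernoulli between the two ends and solving for P₂: P₂ = P₁ + ½ρ(v₁² − v₂²) − ρgΔh.
P₂ = 541000 + ½·791·(1.36² − 15.1²) − 791·9.81·(+15.2) = 541000 + (-89600) − (118000) = 333000 Pa.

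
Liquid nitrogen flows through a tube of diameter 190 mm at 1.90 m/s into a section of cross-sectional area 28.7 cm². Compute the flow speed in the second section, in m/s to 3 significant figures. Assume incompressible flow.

Mass conservation (A₁v₁ = A₂v₂) gives v₂ = 1.90 × 284/28.7 = 18.8 m/s.

v₂ ≈ 18.8 m/s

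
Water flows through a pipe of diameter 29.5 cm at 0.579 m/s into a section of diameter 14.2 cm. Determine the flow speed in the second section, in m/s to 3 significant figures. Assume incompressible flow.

v₂ ≈ 2.50 m/s

By continuity, v₂ = v₁·A₁/A₂ = 0.579·(683/158) = 2.50 m/s.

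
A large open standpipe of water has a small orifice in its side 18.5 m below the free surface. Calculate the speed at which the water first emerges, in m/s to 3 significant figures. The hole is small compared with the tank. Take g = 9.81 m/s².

With the surface at rest and both surface and jet at atmospheric pressure, Bernoulli gives ρg h = ½ρv², so v = √(2gh) = √(2·9.81·18.5) = 19.1 m/s.

v ≈ 19.1 m/s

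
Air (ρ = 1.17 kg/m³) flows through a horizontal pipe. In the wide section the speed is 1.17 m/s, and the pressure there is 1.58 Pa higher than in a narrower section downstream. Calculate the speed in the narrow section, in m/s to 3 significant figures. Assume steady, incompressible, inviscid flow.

2.02 m/s

Along the level pipe P + ½ρv² is conserved, hence v₂² = v₁² + 2(P₁ − P₂)/ρ.
v₂ = √(1.17² + 2·1.58/1.17) = √(1.37 + 2.70) = 2.02 m/s.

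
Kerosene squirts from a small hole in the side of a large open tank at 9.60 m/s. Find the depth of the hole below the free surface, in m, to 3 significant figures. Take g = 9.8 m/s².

Torricelli: v = √(2gh), so h = v²/(2g).
h = 9.60²/(2·9.8) = 92.2/19.60 = 4.70 m.

h ≈ 4.70 m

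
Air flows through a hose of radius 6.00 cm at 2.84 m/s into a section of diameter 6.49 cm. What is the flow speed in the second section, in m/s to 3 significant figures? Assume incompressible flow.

Continuity gives A₁v₁ = A₂v₂, so v₂ = (113 cm²)/(33.1 cm²) × 2.84 m/s = 9.71 m/s.

v₂ = 9.71 m/s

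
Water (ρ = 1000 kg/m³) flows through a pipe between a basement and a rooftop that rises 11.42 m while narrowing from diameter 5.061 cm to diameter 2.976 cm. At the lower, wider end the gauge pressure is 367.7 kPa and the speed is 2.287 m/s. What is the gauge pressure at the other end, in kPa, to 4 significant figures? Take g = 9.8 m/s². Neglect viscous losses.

By continuity, v₂ = v₁·A₁/A₂ = 2.287·(20.12/6.956) = 6.614 m/s.
Energy conservation along the streamline gives P₂ = P₁ − ½ρ(v₂² − v₁²) − ρg(h₂ − h₁).
P₂ = 367700 + ½·1000·(2.287² − 6.614²) − 1000·9.8·(+11.42) = 367700 + (-19260) − (111900) = 236500 Pa.

P₂ ≈ 236.5 kPa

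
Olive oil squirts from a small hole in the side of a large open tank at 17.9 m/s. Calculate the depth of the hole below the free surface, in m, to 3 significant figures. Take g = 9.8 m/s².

h = 16.3 m

For a small hole in a large open tank, ½v² = gh, giving h = v²/(2g).
h = 17.9²/(2·9.8) = 320/19.60 = 16.3 m.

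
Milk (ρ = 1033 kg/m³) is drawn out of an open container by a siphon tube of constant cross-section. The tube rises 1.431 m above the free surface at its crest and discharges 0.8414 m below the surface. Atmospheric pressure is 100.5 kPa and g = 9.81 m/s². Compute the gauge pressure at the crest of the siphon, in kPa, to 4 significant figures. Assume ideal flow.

The outlet speed comes from Torricelli: v = √(2g·0.8414) = 4.063 m/s.
Continuity keeps v the same throughout the tube; from surface to crest, P_atm + 0 = P_top + ½ρv² + ρg·h_top.
P_top = 100500 − ½·1033·4.063² − 1033·9.81·1.431 = 77470 Pa. So P_gauge = P_top − P_atm = -23030 Pa.

P_gauge = -23.03 kPa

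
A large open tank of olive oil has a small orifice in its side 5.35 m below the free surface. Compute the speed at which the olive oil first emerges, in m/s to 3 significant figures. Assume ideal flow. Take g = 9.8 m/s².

v = 10.2 m/s

The surface is effectively still and both ends are open, so ½v² = gh and v = √(2·9.8·5.35) = 10.2 m/s.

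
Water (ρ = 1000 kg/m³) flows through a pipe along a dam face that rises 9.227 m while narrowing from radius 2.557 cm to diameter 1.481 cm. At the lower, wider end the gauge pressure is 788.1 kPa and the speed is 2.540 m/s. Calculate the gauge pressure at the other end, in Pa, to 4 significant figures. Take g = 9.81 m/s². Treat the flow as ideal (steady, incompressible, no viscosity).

Mass conservation (A₁v₁ = A₂v₂) gives v₂ = 2.540 × 20.54/1.723 = 30.29 m/s.
Energy conservation along the streamline gives P₂ = P₁ − ½ρ(v₂² − v₁²) − ρg(h₂ − h₁).
P₂ = 788100 + ½·1000·(2.540² − 30.29²) − 1000·9.81·(+9.227) = 788100 + (-455400) − (90520) = 242200 Pa.

242200 Pa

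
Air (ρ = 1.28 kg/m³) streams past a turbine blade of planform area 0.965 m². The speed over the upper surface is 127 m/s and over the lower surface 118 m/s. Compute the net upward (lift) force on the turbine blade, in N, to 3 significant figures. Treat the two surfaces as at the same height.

With equal heights on the two surfaces, Bernoulli gives P_lower − P_upper = ½ρ(v_upper² − v_lower²).
ΔP = ½·1.28·(127² − 118²) = 1410 Pa.
Lift = ΔP · A = 1410 × 0.965 = 1360 N.

F ≈ 1360 N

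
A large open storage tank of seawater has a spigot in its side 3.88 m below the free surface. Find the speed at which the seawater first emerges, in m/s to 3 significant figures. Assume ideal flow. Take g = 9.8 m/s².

v ≈ 8.72 m/s

With the surface at rest and both surface and jet at atmospheric pressure, Bernoulli gives ρg h = ½ρv², so v = √(2gh) = √(2·9.8·3.88) = 8.72 m/s.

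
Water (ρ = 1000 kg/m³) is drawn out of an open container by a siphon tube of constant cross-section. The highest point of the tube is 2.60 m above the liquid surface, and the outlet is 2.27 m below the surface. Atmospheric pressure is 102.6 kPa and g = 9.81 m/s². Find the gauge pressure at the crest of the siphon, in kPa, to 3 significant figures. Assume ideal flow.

From the surface to the outlet (both open to atmosphere, surface at rest): v = √(2g·h_out) = √(2·9.81·2.27) = 6.67 m/s.
With constant cross-section the crest speed equals v; applying Bernoulli from the surface up to the crest, P_top = P_atm − ½ρv² − ρg·h_top.
P_top = 102600 − ½·1000·6.67² − 1000·9.81·2.60 = 54800 Pa. So P_gauge = P_top − P_atm = -47800 Pa.

P_gauge ≈ -47.8 kPa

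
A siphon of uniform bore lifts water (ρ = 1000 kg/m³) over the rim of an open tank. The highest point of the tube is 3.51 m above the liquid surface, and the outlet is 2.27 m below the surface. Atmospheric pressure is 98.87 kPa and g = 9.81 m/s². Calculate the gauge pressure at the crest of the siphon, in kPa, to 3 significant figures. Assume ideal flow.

The outlet speed comes from Torricelli: v = √(2g·2.27) = 6.67 m/s.
With constant cross-section the crest speed equals v; applying Bernoulli from the surface up to the crest, P_top = P_atm − ½ρv² − ρg·h_top.
P_top = 98870 − ½·1000·6.67² − 1000·9.81·3.51 = 42200 Pa. So P_gauge = P_top − P_atm = -56700 Pa.

-56.7 kPa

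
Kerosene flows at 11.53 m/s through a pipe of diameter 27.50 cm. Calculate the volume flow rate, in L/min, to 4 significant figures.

Q = A·v = 0.05940 m² × 11.53 m/s = 0.6848 m³/s.
Converting: 0.6848 m³/s × 60000 = 41090 L/min.

41090 L/min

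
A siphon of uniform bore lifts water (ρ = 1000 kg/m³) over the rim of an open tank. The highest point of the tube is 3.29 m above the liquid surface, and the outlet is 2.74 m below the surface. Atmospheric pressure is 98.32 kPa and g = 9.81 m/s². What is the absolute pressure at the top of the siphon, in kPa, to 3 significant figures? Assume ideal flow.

P_top ≈ 39.2 kPa

The outlet speed comes from Torricelli: v = √(2g·2.74) = 7.33 m/s.
The bore is uniform, so the speed at the crest is the same v. Bernoulli surface→crest: P_atm = P_top + ½ρv² + ρg·h_top.
P_top = 98320 − ½·1000·7.33² − 1000·9.81·3.29 = 39200 Pa.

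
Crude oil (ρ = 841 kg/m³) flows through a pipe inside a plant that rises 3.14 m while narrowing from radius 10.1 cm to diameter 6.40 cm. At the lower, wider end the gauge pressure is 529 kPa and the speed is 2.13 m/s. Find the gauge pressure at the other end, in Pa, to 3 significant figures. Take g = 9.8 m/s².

By continuity, v₂ = v₁·A₁/A₂ = 2.13·(320/32.2) = 21.2 m/s.
Applying Bernoulli between the two ends and solving for P₂: P₂ = P₁ + ½ρ(v₁² − v₂²) − ρgΔh.
P₂ = 529000 + ½·841·(2.13² − 21.2²) − 841·9.8·(+3.14) = 529000 + (-187000) − (25900) = 316000 Pa.

P₂ = 316000 Pa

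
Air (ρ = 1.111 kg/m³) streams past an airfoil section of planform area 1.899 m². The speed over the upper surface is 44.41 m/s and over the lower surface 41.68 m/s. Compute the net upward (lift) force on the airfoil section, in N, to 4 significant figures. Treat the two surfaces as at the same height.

247.9 N

The faster flow above has the lower pressure; Bernoulli (same height) gives ΔP = ½ρ(v_up² − v_low²).
ΔP = ½·1.111·(44.41² − 41.68²) = 130.6 Pa.
Lift = ΔP · A = 130.6 × 1.899 = 247.9 N.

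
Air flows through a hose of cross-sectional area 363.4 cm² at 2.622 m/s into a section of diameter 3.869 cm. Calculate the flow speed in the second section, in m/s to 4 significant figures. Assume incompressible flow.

v₂ ≈ 81.05 m/s

The volume flow rate is constant, so v₂ = (A₁/A₂)v₁ = (363.4/11.76)·2.622 = 81.05 m/s.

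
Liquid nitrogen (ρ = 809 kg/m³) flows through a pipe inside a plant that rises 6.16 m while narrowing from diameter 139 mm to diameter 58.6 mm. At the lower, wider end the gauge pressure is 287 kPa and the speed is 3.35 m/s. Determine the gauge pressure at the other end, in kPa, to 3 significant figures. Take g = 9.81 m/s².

P₂ ≈ 98.9 kPa

The volume flow rate is constant, so v₂ = (A₁/A₂)v₁ = (152/27.0)·3.35 = 18.8 m/s.
Energy conservation along the streamline gives P₂ = P₁ − ½ρ(v₂² − v₁²) − ρg(h₂ − h₁).
P₂ = 287000 + ½·809·(3.35² − 18.8²) − 809·9.81·(+6.16) = 287000 + (-139000) − (48900) = 98900 Pa.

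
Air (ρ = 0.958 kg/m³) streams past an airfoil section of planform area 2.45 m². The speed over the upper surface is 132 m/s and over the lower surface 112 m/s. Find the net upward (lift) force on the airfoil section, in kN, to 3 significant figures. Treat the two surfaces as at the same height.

The faster flow above has the lower pressure; Bernoulli (same height) gives ΔP = ½ρ(v_up² − v_low²).
ΔP = ½·0.958·(132² − 112²) = 2340 Pa.
Lift = ΔP · A = 2340 × 2.45 = 5730 N.

5.73 kN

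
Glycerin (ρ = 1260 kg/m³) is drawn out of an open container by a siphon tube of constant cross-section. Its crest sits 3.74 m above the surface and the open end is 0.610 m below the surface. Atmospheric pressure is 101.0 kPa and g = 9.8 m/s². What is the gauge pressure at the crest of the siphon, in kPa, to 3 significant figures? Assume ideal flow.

Bernoulli surface→outlet gives ½v² = g·h_out, so v = √(2·9.8·0.610) = 3.46 m/s.
The bore is uniform, so the speed at the crest is the same v. Bernoulli surface→crest: P_atm = P_top + ½ρv² + ρg·h_top.
P_top = 101000 − ½·1260·3.46² − 1260·9.8·3.74 = 47300 Pa. So P_gauge = P_top − P_atm = -53700 Pa.

P_gauge ≈ -53.7 kPa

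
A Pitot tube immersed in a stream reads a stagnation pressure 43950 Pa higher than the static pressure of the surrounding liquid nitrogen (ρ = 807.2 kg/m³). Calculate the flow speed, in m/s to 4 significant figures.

v = 10.44 m/s

The dynamic pressure equals the rise in static pressure at the stagnation point: ΔP = ½ρv².
v = √(2ΔP/ρ) = √(2·43950/807.2) = 10.44 m/s.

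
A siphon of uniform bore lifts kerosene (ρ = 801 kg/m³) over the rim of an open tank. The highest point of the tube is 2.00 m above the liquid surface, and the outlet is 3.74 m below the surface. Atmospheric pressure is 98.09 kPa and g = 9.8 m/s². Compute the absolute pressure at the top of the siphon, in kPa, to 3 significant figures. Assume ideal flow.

P_top ≈ 53.0 kPa

Bernoulli surface→outlet gives ½v² = g·h_out, so v = √(2·9.8·3.74) = 8.56 m/s.
With constant cross-section the crest speed equals v; applying Bernoulli from the surface up to the crest, P_top = P_atm − ½ρv² − ρg·h_top.
P_top = 98090 − ½·801·8.56² − 801·9.8·2.00 = 53000 Pa.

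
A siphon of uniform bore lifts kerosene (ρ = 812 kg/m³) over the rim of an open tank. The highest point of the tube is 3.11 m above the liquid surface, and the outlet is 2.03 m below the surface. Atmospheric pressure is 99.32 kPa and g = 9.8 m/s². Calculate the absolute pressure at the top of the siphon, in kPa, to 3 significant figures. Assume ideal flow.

Bernoulli surface→outlet gives ½v² = g·h_out, so v = √(2·9.8·2.03) = 6.31 m/s.
With constant cross-section the crest speed equals v; applying Bernoulli from the surface up to the crest, P_top = P_atm − ½ρv² − ρg·h_top.
P_top = 99320 − ½·812·6.31² − 812·9.8·3.11 = 58400 Pa.

P_top ≈ 58.4 kPa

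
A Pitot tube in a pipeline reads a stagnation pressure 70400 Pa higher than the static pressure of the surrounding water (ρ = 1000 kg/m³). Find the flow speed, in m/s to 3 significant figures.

Bernoulli between the free stream and the stagnation point: ½ρv² = P_stag − P_static.
v = √(2ΔP/ρ) = √(2·70400/1000) = 11.9 m/s.

v = 11.9 m/s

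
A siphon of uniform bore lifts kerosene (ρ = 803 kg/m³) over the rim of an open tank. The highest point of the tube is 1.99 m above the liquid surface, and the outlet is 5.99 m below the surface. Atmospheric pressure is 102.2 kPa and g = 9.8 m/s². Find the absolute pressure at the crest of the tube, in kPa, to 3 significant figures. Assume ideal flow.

P_top = 39.4 kPa

The outlet speed comes from Torricelli: v = √(2g·5.99) = 10.8 m/s.
With constant cross-section the crest speed equals v; applying Bernoulli from the surface up to the crest, P_top = P_atm − ½ρv² − ρg·h_top.
P_top = 102200 − ½·803·10.8² − 803·9.8·1.99 = 39400 Pa.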